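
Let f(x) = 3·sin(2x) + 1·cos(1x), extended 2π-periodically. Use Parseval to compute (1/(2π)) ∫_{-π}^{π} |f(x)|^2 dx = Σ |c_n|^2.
Σ |c_n|^2 = 5

Expand |f|^2 and use orthogonality of {sin(nx), cos(mx)} on [-π, π]:
  ∫_{-π}^{π} sin(nx)^2 dx = π, ∫ cos(mx)^2 dx = π, and cross terms integrate to 0.
So ∫_{-π}^{π} f(x)^2 dx = 3^2 · π + 1^2 · π = (9 + 1)π.
Divide by 2π: (9 + 1)/2 = 5.
By Parseval, this equals Σ |c_n|^2.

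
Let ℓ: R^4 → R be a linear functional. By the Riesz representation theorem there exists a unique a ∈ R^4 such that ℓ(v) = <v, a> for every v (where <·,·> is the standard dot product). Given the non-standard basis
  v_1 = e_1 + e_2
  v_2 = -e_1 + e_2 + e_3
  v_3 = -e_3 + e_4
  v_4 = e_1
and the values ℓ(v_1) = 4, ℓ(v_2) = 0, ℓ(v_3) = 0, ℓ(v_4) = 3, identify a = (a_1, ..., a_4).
a = (3, 1, 2, 2)

Write a = (a_1, ..., a_4) in the standard basis. For each basis vector v_i, ℓ(v_i) = <v_i, a> is a linear equation in the a_j's. Collect the n equations into a matrix system V a = ℓ, where row i of V is v_i (expressed in the standard basis). Since V is invertible (lower-triangular with 1s on the diagonal, up to permutation), solve by back-substitution:
  V =
[[1, 1, 0, 0],
 [-1, 1, 1, 0],
 [0, 0, -1, 1],
 [1, 0, 0, 0]]
  V a = (4, 0, 0, 3)
Solving gives a = (3, 1, 2, 2).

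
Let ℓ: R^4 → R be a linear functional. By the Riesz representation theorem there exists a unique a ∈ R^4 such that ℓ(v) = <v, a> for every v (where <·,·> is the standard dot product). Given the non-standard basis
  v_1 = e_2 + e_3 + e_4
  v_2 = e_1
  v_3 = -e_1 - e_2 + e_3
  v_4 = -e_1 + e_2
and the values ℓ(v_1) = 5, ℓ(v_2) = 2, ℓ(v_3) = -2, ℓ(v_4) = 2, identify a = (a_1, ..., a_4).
a = (2, 4, 4, -3)

Write a = (a_1, ..., a_4) in the standard basis. For each basis vector v_i, ℓ(v_i) = <v_i, a> is a linear equation in the a_j's. Collect the n equations into a matrix system V a = ℓ, where row i of V is v_i (expressed in the standard basis). Since V is invertible (lower-triangular with 1s on the diagonal, up to permutation), solve by back-substitution:
  V =
[[0, 1, 1, 1],
 [1, 0, 0, 0],
 [-1, -1, 1, 0],
 [-1, 1, 0, 0]]
  V a = (5, 2, -2, 2)
Solving gives a = (2, 4, 4, -3).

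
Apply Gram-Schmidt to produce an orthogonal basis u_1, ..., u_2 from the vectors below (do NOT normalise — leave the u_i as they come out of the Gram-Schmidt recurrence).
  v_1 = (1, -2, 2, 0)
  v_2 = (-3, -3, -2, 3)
Orthogonal basis:
  u_1 = (1, -2, 2, 0)
  u_2 = (-26/9, -29/9, -16/9, 3)

Apply the Gram-Schmidt recurrence
  u_1 = v_1
  u_i = v_i − Σ_{j<i} ((v_i · u_j) / (u_j · u_j)) · u_j.

Step by step this gives:
  u_1 = (1, -2, 2, 0)
  u_2 = (-26/9, -29/9, -16/9, 3)

Orthogonality check:
  u_2 · u_1 = 0 (should be 0)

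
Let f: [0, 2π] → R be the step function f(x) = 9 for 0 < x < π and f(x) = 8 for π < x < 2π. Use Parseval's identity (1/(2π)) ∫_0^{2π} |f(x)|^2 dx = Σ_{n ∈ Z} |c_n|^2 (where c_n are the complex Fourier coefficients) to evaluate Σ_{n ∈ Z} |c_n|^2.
Σ |c_n|^2 = 145/2

Parseval equates the L^2 energy of f (normalised by 1/(2π)) with the ℓ^2 sum of its Fourier coefficients: (1/(2π)) ∫_0^{2π} |f|^2 = Σ |c_n|^2.
Compute the left side: (1/(2π)) [∫_0^π 9^2 dx + ∫_π^{2π} 8^2 dx] = (1/(2π)) · (81π + 64π) = (81 + 64)/2 = 145/2.
So Σ_{n ∈ Z} |c_n|^2 = 145/2.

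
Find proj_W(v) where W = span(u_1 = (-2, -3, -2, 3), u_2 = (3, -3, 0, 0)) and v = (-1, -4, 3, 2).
proj_W(v) = (14/51, -139/51, -50/51, 25/17)

Set up U = [u_1 | ... | u_2] ∈ R^(4×2). The projector onto W = col(U) is P = U (U^T U)^(-1) U^T.
Compute U^T U =
  [26, 3]
  [3, 18],
and U^T v = (14, 9).
Solve U^T U · c = U^T v for the coefficients: c = (25/51, 64/153). The projection is proj_W(v) = U c.
Check: (v - proj_W(v)) · u_1 = 0  (should be 0).
Check: (v - proj_W(v)) · u_2 = 0  (should be 0).
Result: proj_W(v) = (14/51, -139/51, -50/51, 25/17).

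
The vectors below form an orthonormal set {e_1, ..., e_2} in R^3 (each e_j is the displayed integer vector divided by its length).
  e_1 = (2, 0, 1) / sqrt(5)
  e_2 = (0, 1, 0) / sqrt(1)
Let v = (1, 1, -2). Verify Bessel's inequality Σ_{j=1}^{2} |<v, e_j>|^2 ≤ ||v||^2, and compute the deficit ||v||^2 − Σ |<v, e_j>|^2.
Σ |<v, e_j>|^2 = 1; ||v||^2 = 6; deficit = 5

Write each e_j = u_j / sqrt(<u_j, u_j>) where u_j is the displayed integer vector. Then <v, e_j> = <v, u_j> / sqrt(<u_j, u_j>), so |<v, e_j>|^2 = <v, u_j>^2 / <u_j, u_j>.
Coefficients: <v, e_1> = 0/sqrt(5), <v, e_2> = 1/sqrt(1).
Square and sum: Σ |<v, e_j>|^2 = 1.
Compute ||v||^2 = v·v = 6.
Deficit = 6 − 1 = 5 ≥ 0, confirming Bessel's inequality. (The deficit equals ||v − Σ <v,e_j> e_j||^2, the squared distance from v to span{e_j}.)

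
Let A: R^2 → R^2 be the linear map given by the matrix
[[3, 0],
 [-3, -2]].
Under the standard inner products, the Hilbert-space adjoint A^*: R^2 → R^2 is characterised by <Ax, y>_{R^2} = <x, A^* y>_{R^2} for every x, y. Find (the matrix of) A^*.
A^* = A^T =
[[3, -3],
 [0, -2]]

For real matrices with standard dot products, the defining identity <Ax, y> = <x, A^* y> gives (Ax)^T y = x^T (A^*) y, i.e. x^T A^T y = x^T (A^*) y. Since this holds for all x, y, we must have A^* = A^T. Therefore
A^* =
[[3, -3],
 [0, -2]].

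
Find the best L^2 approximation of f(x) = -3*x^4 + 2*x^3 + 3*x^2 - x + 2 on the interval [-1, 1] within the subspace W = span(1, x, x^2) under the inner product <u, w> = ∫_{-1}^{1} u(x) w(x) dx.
g(x) = 3*x^2/7 + x/5 + 79/35

The best approximation g ∈ W is the orthogonal projection of f onto W. Writing g = a_0 + a_1 x + a_2 x^2, the coefficients solve the normal equations G · a = b where
  G_{ij} = <φ_i, φ_j> and b_i = <f, φ_i>, with φ_0 = 1, φ_1 = x, φ_2 = x^2.
G =
  [2, 0, 2/3]
  [0, 2/3, 0]
  [2/3, 0, 2/5],
b = (24/5, 2/15, 176/105).
Solving gives a_0 = 79/35, a_1 = 1/5, a_2 = 3/7, so
  g(x) = 3*x^2/7 + x/5 + 79/35.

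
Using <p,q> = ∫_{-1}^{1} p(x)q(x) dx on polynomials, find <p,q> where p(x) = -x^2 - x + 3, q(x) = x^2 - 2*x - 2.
<p,q> = -116/15

Expand the product: p(x)·q(x) = -x^4 + x^3 + 7*x^2 - 4*x - 6.
∫_{-1}^{1} of each monomial x^k gives [2/(k+1) if k even, 0 if k odd]. Integrating term-by-term (or equivalently evaluating the antiderivative F(x) = -x^5/5 + x^4/4 + 7*x^3/3 - 2*x^2 - 6*x at the endpoints):
  F(1) − F(−1) = -337/60 − (127/60) = -116/15.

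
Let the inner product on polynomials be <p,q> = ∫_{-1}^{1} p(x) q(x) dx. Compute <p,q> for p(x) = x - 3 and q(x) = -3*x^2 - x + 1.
<p,q> = -2/3

Expand the product: p(x)·q(x) = -3*x^3 + 8*x^2 + 4*x - 3.
∫_{-1}^{1} of each monomial x^k gives [2/(k+1) if k even, 0 if k odd]. Integrating term-by-term (or equivalently evaluating the antiderivative F(x) = -3*x^4/4 + 8*x^3/3 + 2*x^2 - 3*x at the endpoints):
  F(1) − F(−1) = 11/12 − (19/12) = -2/3.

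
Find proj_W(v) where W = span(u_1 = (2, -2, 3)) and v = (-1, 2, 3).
proj_W(v) = (6/17, -6/17, 9/17)

Set up U = [u_1 | ... | u_1] ∈ R^(3×1). The projector onto W = col(U) is P = U (U^T U)^(-1) U^T.
Compute U^T U =
  [17],
and U^T v = (3).
Solve U^T U · c = U^T v for the coefficients: c = (3/17). The projection is proj_W(v) = U c.
Check: (v - proj_W(v)) · u_1 = 0  (should be 0).
Result: proj_W(v) = (6/17, -6/17, 9/17).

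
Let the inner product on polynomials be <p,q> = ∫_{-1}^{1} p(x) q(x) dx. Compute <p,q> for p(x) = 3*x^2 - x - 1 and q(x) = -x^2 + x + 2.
<p,q> = -6/5

Expand the product: p(x)·q(x) = -3*x^4 + 4*x^3 + 6*x^2 - 3*x - 2.
∫_{-1}^{1} of each monomial x^k gives [2/(k+1) if k even, 0 if k odd]. Integrating term-by-term (or equivalently evaluating the antiderivative F(x) = -3*x^5/5 + x^4 + 2*x^3 - 3*x^2/2 - 2*x at the endpoints):
  F(1) − F(−1) = -11/10 − (1/10) = -6/5.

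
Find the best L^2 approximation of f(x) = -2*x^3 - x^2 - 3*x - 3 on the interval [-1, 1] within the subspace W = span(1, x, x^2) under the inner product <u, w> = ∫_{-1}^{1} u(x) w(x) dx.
g(x) = -x^2 - 21*x/5 - 3

The best approximation g ∈ W is the orthogonal projection of f onto W. Writing g = a_0 + a_1 x + a_2 x^2, the coefficients solve the normal equations G · a = b where
  G_{ij} = <φ_i, φ_j> and b_i = <f, φ_i>, with φ_0 = 1, φ_1 = x, φ_2 = x^2.
G =
  [2, 0, 2/3]
  [0, 2/3, 0]
  [2/3, 0, 2/5],
b = (-20/3, -14/5, -12/5).
Solving gives a_0 = -3, a_1 = -21/5, a_2 = -1, so
  g(x) = -x^2 - 21*x/5 - 3.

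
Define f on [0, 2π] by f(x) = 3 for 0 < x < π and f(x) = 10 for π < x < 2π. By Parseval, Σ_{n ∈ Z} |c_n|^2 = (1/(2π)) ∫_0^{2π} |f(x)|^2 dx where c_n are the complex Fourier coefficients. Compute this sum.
Σ |c_n|^2 = 109/2

Parseval equates the L^2 energy of f (normalised by 1/(2π)) with the ℓ^2 sum of its Fourier coefficients: (1/(2π)) ∫_0^{2π} |f|^2 = Σ |c_n|^2.
Compute the left side: (1/(2π)) [∫_0^π 3^2 dx + ∫_π^{2π} 10^2 dx] = (1/(2π)) · (9π + 100π) = (9 + 100)/2 = 109/2.
So Σ_{n ∈ Z} |c_n|^2 = 109/2.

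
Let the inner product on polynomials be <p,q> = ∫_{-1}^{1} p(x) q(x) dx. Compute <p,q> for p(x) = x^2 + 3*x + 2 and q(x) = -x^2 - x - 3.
<p,q> = -266/15

Expand the product: p(x)·q(x) = -x^4 - 4*x^3 - 8*x^2 - 11*x - 6.
∫_{-1}^{1} of each monomial x^k gives [2/(k+1) if k even, 0 if k odd]. Integrating term-by-term (or equivalently evaluating the antiderivative F(x) = -x^5/5 - x^4 - 8*x^3/3 - 11*x^2/2 - 6*x at the endpoints):
  F(1) − F(−1) = -461/30 − (71/30) = -266/15.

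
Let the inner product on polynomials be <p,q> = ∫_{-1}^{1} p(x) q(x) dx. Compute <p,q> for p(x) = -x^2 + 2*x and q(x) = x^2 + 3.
<p,q> = -12/5

Expand the product: p(x)·q(x) = -x^4 + 2*x^3 - 3*x^2 + 6*x.
∫_{-1}^{1} of each monomial x^k gives [2/(k+1) if k even, 0 if k odd]. Integrating term-by-term (or equivalently evaluating the antiderivative F(x) = -x^5/5 + x^4/2 - x^3 + 3*x^2 at the endpoints):
  F(1) − F(−1) = 23/10 − (47/10) = -12/5.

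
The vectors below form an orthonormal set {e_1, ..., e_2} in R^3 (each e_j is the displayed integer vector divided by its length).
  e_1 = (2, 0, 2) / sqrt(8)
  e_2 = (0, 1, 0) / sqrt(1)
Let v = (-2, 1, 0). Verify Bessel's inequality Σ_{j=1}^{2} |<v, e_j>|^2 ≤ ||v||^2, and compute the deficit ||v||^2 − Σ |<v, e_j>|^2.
Σ |<v, e_j>|^2 = 3; ||v||^2 = 5; deficit = 2

Write each e_j = u_j / sqrt(<u_j, u_j>) where u_j is the displayed integer vector. Then <v, e_j> = <v, u_j> / sqrt(<u_j, u_j>), so |<v, e_j>|^2 = <v, u_j>^2 / <u_j, u_j>.
Coefficients: <v, e_1> = -4/sqrt(8), <v, e_2> = 1/sqrt(1).
Square and sum: Σ |<v, e_j>|^2 = 3.
Compute ||v||^2 = v·v = 5.
Deficit = 5 − 3 = 2 ≥ 0, confirming Bessel's inequality. (The deficit equals ||v − Σ <v,e_j> e_j||^2, the squared distance from v to span{e_j}.)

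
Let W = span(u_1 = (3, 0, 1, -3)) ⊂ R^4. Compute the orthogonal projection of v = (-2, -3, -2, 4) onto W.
proj_W(v) = (-60/19, 0, -20/19, 60/19)

Set up U = [u_1 | ... | u_1] ∈ R^(4×1). The projector onto W = col(U) is P = U (U^T U)^(-1) U^T.
Compute U^T U =
  [19],
and U^T v = (-20).
Solve U^T U · c = U^T v for the coefficients: c = (-20/19). The projection is proj_W(v) = U c.
Check: (v - proj_W(v)) · u_1 = 0  (should be 0).
Result: proj_W(v) = (-60/19, 0, -20/19, 60/19).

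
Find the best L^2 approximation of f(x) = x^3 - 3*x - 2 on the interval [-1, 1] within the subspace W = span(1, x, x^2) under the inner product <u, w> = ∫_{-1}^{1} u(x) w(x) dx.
g(x) = -12*x/5 - 2

The best approximation g ∈ W is the orthogonal projection of f onto W. Writing g = a_0 + a_1 x + a_2 x^2, the coefficients solve the normal equations G · a = b where
  G_{ij} = <φ_i, φ_j> and b_i = <f, φ_i>, with φ_0 = 1, φ_1 = x, φ_2 = x^2.
G =
  [2, 0, 2/3]
  [0, 2/3, 0]
  [2/3, 0, 2/5],
b = (-4, -8/5, -4/3).
Solving gives a_0 = -2, a_1 = -12/5, a_2 = 0, so
  g(x) = -12*x/5 - 2.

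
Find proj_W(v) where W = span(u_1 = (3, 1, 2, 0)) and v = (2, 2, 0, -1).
proj_W(v) = (12/7, 4/7, 8/7, 0)

Set up U = [u_1 | ... | u_1] ∈ R^(4×1). The projector onto W = col(U) is P = U (U^T U)^(-1) U^T.
Compute U^T U =
  [14],
and U^T v = (8).
Solve U^T U · c = U^T v for the coefficients: c = (4/7). The projection is proj_W(v) = U c.
Check: (v - proj_W(v)) · u_1 = 0  (should be 0).
Result: proj_W(v) = (12/7, 4/7, 8/7, 0).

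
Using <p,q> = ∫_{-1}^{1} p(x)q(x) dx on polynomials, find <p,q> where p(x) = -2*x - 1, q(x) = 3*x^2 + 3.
<p,q> = -8

Expand the product: p(x)·q(x) = -6*x^3 - 3*x^2 - 6*x - 3.
∫_{-1}^{1} of each monomial x^k gives [2/(k+1) if k even, 0 if k odd]. Integrating term-by-term (or equivalently evaluating the antiderivative F(x) = -3*x^4/2 - x^3 - 3*x^2 - 3*x at the endpoints):
  F(1) − F(−1) = -17/2 − (-1/2) = -8.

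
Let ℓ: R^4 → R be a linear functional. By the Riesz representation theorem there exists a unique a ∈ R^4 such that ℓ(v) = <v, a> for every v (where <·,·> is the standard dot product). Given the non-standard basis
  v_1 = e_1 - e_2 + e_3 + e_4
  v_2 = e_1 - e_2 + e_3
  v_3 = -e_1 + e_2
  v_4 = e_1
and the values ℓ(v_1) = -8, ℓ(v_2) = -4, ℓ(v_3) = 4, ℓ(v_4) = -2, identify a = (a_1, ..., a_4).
a = (-2, 2, 0, -4)

Write a = (a_1, ..., a_4) in the standard basis. For each basis vector v_i, ℓ(v_i) = <v_i, a> is a linear equation in the a_j's. Collect the n equations into a matrix system V a = ℓ, where row i of V is v_i (expressed in the standard basis). Since V is invertible (lower-triangular with 1s on the diagonal, up to permutation), solve by back-substitution:
  V =
[[1, -1, 1, 1],
 [1, -1, 1, 0],
 [-1, 1, 0, 0],
 [1, 0, 0, 0]]
  V a = (-8, -4, 4, -2)
Solving gives a = (-2, 2, 0, -4).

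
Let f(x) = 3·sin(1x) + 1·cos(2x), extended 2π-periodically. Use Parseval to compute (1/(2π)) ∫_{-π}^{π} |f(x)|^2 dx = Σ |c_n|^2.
Σ |c_n|^2 = 5

Expand |f|^2 and use orthogonality of {sin(nx), cos(mx)} on [-π, π]:
  ∫_{-π}^{π} sin(nx)^2 dx = π, ∫ cos(mx)^2 dx = π, and cross terms integrate to 0.
So ∫_{-π}^{π} f(x)^2 dx = 3^2 · π + 1^2 · π = (9 + 1)π.
Divide by 2π: (9 + 1)/2 = 5.
By Parseval, this equals Σ |c_n|^2.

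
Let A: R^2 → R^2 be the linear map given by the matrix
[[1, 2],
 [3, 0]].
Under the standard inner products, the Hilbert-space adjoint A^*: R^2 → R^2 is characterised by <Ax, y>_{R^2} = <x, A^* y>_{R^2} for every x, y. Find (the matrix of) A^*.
A^* = A^T =
[[1, 3],
 [2, 0]]

For real matrices with standard dot products, the defining identity <Ax, y> = <x, A^* y> gives (Ax)^T y = x^T (A^*) y, i.e. x^T A^T y = x^T (A^*) y. Since this holds for all x, y, we must have A^* = A^T. Therefore
A^* =
[[1, 3],
 [2, 0]].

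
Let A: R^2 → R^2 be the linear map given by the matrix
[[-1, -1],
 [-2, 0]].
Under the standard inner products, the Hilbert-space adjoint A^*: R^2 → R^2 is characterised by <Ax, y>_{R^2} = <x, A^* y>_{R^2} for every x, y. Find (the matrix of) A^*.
A^* = A^T =
[[-1, -2],
 [-1, 0]]

For real matrices with standard dot products, the defining identity <Ax, y> = <x, A^* y> gives (Ax)^T y = x^T (A^*) y, i.e. x^T A^T y = x^T (A^*) y. Since this holds for all x, y, we must have A^* = A^T. Therefore
A^* =
[[-1, -2],
 [-1, 0]].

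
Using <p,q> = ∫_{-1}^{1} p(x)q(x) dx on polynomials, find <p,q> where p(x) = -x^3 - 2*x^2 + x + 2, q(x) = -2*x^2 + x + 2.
<p,q> = 68/15

Expand the product: p(x)·q(x) = 2*x^5 + 3*x^4 - 6*x^3 - 7*x^2 + 4*x + 4.
∫_{-1}^{1} of each monomial x^k gives [2/(k+1) if k even, 0 if k odd]. Integrating term-by-term (or equivalently evaluating the antiderivative F(x) = x^6/3 + 3*x^5/5 - 3*x^4/2 - 7*x^3/3 + 2*x^2 + 4*x at the endpoints):
  F(1) − F(−1) = 31/10 − (-43/30) = 68/15.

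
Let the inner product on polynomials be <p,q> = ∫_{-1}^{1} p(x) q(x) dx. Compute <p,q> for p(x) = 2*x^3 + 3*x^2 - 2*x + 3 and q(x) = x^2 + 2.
<p,q> = 96/5

Expand the product: p(x)·q(x) = 2*x^5 + 3*x^4 + 2*x^3 + 9*x^2 - 4*x + 6.
∫_{-1}^{1} of each monomial x^k gives [2/(k+1) if k even, 0 if k odd]. Integrating term-by-term (or equivalently evaluating the antiderivative F(x) = x^6/3 + 3*x^5/5 + x^4/2 + 3*x^3 - 2*x^2 + 6*x at the endpoints):
  F(1) − F(−1) = 253/30 − (-323/30) = 96/5.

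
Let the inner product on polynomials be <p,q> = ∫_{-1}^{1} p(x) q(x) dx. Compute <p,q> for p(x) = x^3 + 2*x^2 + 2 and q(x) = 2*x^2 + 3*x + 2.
<p,q> = 242/15

Expand the product: p(x)·q(x) = 2*x^5 + 7*x^4 + 8*x^3 + 8*x^2 + 6*x + 4.
∫_{-1}^{1} of each monomial x^k gives [2/(k+1) if k even, 0 if k odd]. Integrating term-by-term (or equivalently evaluating the antiderivative F(x) = x^6/3 + 7*x^5/5 + 2*x^4 + 8*x^3/3 + 3*x^2 + 4*x at the endpoints):
  F(1) − F(−1) = 67/5 − (-41/15) = 242/15.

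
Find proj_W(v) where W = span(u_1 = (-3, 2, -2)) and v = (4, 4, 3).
proj_W(v) = (30/17, -20/17, 20/17)

Set up U = [u_1 | ... | u_1] ∈ R^(3×1). The projector onto W = col(U) is P = U (U^T U)^(-1) U^T.
Compute U^T U =
  [17],
and U^T v = (-10).
Solve U^T U · c = U^T v for the coefficients: c = (-10/17). The projection is proj_W(v) = U c.
Check: (v - proj_W(v)) · u_1 = 0  (should be 0).
Result: proj_W(v) = (30/17, -20/17, 20/17).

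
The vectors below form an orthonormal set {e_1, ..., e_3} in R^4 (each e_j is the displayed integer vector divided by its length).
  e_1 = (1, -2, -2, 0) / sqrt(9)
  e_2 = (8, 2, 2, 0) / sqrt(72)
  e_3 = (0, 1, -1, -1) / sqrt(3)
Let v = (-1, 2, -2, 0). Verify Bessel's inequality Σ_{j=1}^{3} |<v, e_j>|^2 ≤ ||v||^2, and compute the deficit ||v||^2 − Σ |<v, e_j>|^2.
Σ |<v, e_j>|^2 = 19/3; ||v||^2 = 9; deficit = 8/3

Write each e_j = u_j / sqrt(<u_j, u_j>) where u_j is the displayed integer vector. Then <v, e_j> = <v, u_j> / sqrt(<u_j, u_j>), so |<v, e_j>|^2 = <v, u_j>^2 / <u_j, u_j>.
Coefficients: <v, e_1> = -1/sqrt(9), <v, e_2> = -8/sqrt(72), <v, e_3> = 4/sqrt(3).
Square and sum: Σ |<v, e_j>|^2 = 19/3.
Compute ||v||^2 = v·v = 9.
Deficit = 9 − 19/3 = 8/3 ≥ 0, confirming Bessel's inequality. (The deficit equals ||v − Σ <v,e_j> e_j||^2, the squared distance from v to span{e_j}.)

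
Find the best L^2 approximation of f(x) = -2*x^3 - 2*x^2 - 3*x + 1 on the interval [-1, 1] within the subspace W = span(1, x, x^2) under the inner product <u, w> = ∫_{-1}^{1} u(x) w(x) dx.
g(x) = -2*x^2 - 21*x/5 + 1

The best approximation g ∈ W is the orthogonal projection of f onto W. Writing g = a_0 + a_1 x + a_2 x^2, the coefficients solve the normal equations G · a = b where
  G_{ij} = <φ_i, φ_j> and b_i = <f, φ_i>, with φ_0 = 1, φ_1 = x, φ_2 = x^2.
G =
  [2, 0, 2/3]
  [0, 2/3, 0]
  [2/3, 0, 2/5],
b = (2/3, -14/5, -2/15).
Solving gives a_0 = 1, a_1 = -21/5, a_2 = -2, so
  g(x) = -2*x^2 - 21*x/5 + 1.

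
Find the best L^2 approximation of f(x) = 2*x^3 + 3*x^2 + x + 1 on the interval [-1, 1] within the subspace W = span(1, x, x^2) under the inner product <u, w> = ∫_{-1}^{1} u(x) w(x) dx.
g(x) = 3*x^2 + 11*x/5 + 1

The best approximation g ∈ W is the orthogonal projection of f onto W. Writing g = a_0 + a_1 x + a_2 x^2, the coefficients solve the normal equations G · a = b where
  G_{ij} = <φ_i, φ_j> and b_i = <f, φ_i>, with φ_0 = 1, φ_1 = x, φ_2 = x^2.
G =
  [2, 0, 2/3]
  [0, 2/3, 0]
  [2/3, 0, 2/5],
b = (4, 22/15, 28/15).
Solving gives a_0 = 1, a_1 = 11/5, a_2 = 3, so
  g(x) = 3*x^2 + 11*x/5 + 1.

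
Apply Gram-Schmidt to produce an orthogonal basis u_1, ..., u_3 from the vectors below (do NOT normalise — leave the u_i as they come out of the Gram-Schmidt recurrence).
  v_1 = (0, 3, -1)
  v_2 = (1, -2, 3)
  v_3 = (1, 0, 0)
Orthogonal basis:
  u_1 = (0, 3, -1)
  u_2 = (1, 7/10, 21/10)
  u_3 = (49/59, -7/59, -21/59)

Apply the Gram-Schmidt recurrence
  u_1 = v_1
  u_i = v_i − Σ_{j<i} ((v_i · u_j) / (u_j · u_j)) · u_j.

Step by step this gives:
  u_1 = (0, 3, -1)
  u_2 = (1, 7/10, 21/10)
  u_3 = (49/59, -7/59, -21/59)

Orthogonality check:
  u_2 · u_1 = 0 (should be 0)
  u_3 · u_1 = 0 (should be 0)
  u_3 · u_2 = 0 (should be 0)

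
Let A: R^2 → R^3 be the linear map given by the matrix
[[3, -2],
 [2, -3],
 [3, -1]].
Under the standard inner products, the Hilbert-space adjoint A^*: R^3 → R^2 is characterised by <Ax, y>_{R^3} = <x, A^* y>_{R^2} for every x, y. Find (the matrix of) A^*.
A^* = A^T =
[[3, 2, 3],
 [-2, -3, -1]]

For real matrices with standard dot products, the defining identity <Ax, y> = <x, A^* y> gives (Ax)^T y = x^T (A^*) y, i.e. x^T A^T y = x^T (A^*) y. Since this holds for all x, y, we must have A^* = A^T. Therefore
A^* =
[[3, 2, 3],
 [-2, -3, -1]].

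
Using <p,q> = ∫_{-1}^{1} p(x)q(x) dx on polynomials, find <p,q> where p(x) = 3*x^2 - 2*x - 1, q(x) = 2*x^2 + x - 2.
<p,q> = -4/15

Expand the product: p(x)·q(x) = 6*x^4 - x^3 - 10*x^2 + 3*x + 2.
∫_{-1}^{1} of each monomial x^k gives [2/(k+1) if k even, 0 if k odd]. Integrating term-by-term (or equivalently evaluating the antiderivative F(x) = 6*x^5/5 - x^4/4 - 10*x^3/3 + 3*x^2/2 + 2*x at the endpoints):
  F(1) − F(−1) = 67/60 − (83/60) = -4/15.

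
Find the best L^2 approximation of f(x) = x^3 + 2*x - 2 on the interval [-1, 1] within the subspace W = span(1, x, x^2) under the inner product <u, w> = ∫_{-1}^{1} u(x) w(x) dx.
g(x) = 13*x/5 - 2

The best approximation g ∈ W is the orthogonal projection of f onto W. Writing g = a_0 + a_1 x + a_2 x^2, the coefficients solve the normal equations G · a = b where
  G_{ij} = <φ_i, φ_j> and b_i = <f, φ_i>, with φ_0 = 1, φ_1 = x, φ_2 = x^2.
G =
  [2, 0, 2/3]
  [0, 2/3, 0]
  [2/3, 0, 2/5],
b = (-4, 26/15, -4/3).
Solving gives a_0 = -2, a_1 = 13/5, a_2 = 0, so
  g(x) = 13*x/5 - 2.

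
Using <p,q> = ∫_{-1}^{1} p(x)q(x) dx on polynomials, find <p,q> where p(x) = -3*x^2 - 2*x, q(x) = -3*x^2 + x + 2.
<p,q> = -26/15

Expand the product: p(x)·q(x) = 9*x^4 + 3*x^3 - 8*x^2 - 4*x.
∫_{-1}^{1} of each monomial x^k gives [2/(k+1) if k even, 0 if k odd]. Integrating term-by-term (or equivalently evaluating the antiderivative F(x) = 9*x^5/5 + 3*x^4/4 - 8*x^3/3 - 2*x^2 at the endpoints):
  F(1) − F(−1) = -127/60 − (-23/60) = -26/15.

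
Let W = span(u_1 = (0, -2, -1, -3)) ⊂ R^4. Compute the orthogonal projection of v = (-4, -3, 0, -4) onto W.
proj_W(v) = (0, -18/7, -9/7, -27/7)

Set up U = [u_1 | ... | u_1] ∈ R^(4×1). The projector onto W = col(U) is P = U (U^T U)^(-1) U^T.
Compute U^T U =
  [14],
and U^T v = (18).
Solve U^T U · c = U^T v for the coefficients: c = (9/7). The projection is proj_W(v) = U c.
Check: (v - proj_W(v)) · u_1 = 0  (should be 0).
Result: proj_W(v) = (0, -18/7, -9/7, -27/7).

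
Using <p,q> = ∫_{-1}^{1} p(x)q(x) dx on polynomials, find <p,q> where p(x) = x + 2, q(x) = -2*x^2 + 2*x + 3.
<p,q> = 32/3

Expand the product: p(x)·q(x) = -2*x^3 - 2*x^2 + 7*x + 6.
∫_{-1}^{1} of each monomial x^k gives [2/(k+1) if k even, 0 if k odd]. Integrating term-by-term (or equivalently evaluating the antiderivative F(x) = -x^4/2 - 2*x^3/3 + 7*x^2/2 + 6*x at the endpoints):
  F(1) − F(−1) = 25/3 − (-7/3) = 32/3.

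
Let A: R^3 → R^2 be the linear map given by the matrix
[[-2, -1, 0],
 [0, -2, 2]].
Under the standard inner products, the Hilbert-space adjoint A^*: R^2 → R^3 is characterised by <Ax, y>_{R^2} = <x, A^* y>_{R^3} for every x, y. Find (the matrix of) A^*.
A^* = A^T =
[[-2, 0],
 [-1, -2],
 [0, 2]]

For real matrices with standard dot products, the defining identity <Ax, y> = <x, A^* y> gives (Ax)^T y = x^T (A^*) y, i.e. x^T A^T y = x^T (A^*) y. Since this holds for all x, y, we must have A^* = A^T. Therefore
A^* =
[[-2, 0],
 [-1, -2],
 [0, 2]].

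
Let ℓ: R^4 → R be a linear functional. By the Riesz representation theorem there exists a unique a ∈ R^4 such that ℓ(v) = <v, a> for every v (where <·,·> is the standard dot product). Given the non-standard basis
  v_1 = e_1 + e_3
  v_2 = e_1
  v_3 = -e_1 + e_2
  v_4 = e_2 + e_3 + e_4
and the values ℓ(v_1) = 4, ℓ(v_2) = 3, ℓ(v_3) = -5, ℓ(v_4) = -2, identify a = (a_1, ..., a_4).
a = (3, -2, 1, -1)

Write a = (a_1, ..., a_4) in the standard basis. For each basis vector v_i, ℓ(v_i) = <v_i, a> is a linear equation in the a_j's. Collect the n equations into a matrix system V a = ℓ, where row i of V is v_i (expressed in the standard basis). Since V is invertible (lower-triangular with 1s on the diagonal, up to permutation), solve by back-substitution:
  V =
[[1, 0, 1, 0],
 [1, 0, 0, 0],
 [-1, 1, 0, 0],
 [0, 1, 1, 1]]
  V a = (4, 3, -5, -2)
Solving gives a = (3, -2, 1, -1).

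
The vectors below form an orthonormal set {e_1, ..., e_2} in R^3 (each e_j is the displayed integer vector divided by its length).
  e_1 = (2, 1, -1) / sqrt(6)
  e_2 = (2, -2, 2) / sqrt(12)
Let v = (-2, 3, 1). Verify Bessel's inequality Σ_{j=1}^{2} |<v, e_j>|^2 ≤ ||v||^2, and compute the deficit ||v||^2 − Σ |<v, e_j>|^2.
Σ |<v, e_j>|^2 = 6; ||v||^2 = 14; deficit = 8

Write each e_j = u_j / sqrt(<u_j, u_j>) where u_j is the displayed integer vector. Then <v, e_j> = <v, u_j> / sqrt(<u_j, u_j>), so |<v, e_j>|^2 = <v, u_j>^2 / <u_j, u_j>.
Coefficients: <v, e_1> = -2/sqrt(6), <v, e_2> = -8/sqrt(12).
Square and sum: Σ |<v, e_j>|^2 = 6.
Compute ||v||^2 = v·v = 14.
Deficit = 14 − 6 = 8 ≥ 0, confirming Bessel's inequality. (The deficit equals ||v − Σ <v,e_j> e_j||^2, the squared distance from v to span{e_j}.)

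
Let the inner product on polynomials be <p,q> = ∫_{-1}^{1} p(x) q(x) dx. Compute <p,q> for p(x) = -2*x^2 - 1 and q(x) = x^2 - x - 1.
<p,q> = 28/15

Expand the product: p(x)·q(x) = -2*x^4 + 2*x^3 + x^2 + x + 1.
∫_{-1}^{1} of each monomial x^k gives [2/(k+1) if k even, 0 if k odd]. Integrating term-by-term (or equivalently evaluating the antiderivative F(x) = -2*x^5/5 + x^4/2 + x^3/3 + x^2/2 + x at the endpoints):
  F(1) − F(−1) = 29/15 − (1/15) = 28/15.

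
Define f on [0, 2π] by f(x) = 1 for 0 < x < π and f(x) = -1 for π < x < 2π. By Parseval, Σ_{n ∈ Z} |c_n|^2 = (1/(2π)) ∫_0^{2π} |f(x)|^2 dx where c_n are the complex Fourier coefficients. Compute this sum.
Σ |c_n|^2 = 1

Parseval equates the L^2 energy of f (normalised by 1/(2π)) with the ℓ^2 sum of its Fourier coefficients: (1/(2π)) ∫_0^{2π} |f|^2 = Σ |c_n|^2.
Compute the left side: (1/(2π)) [∫_0^π 1^2 dx + ∫_π^{2π} (-1)^2 dx] = (1/(2π)) · (1π + 1π) = (1 + 1)/2 = 1.
So Σ_{n ∈ Z} |c_n|^2 = 1.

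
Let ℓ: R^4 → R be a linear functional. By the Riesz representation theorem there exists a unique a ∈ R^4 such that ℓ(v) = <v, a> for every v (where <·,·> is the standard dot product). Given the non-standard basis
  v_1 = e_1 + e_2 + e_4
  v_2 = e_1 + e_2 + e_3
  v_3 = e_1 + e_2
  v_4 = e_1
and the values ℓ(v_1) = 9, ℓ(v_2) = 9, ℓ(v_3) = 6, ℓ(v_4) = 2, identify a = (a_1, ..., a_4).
a = (2, 4, 3, 3)

Write a = (a_1, ..., a_4) in the standard basis. For each basis vector v_i, ℓ(v_i) = <v_i, a> is a linear equation in the a_j's. Collect the n equations into a matrix system V a = ℓ, where row i of V is v_i (expressed in the standard basis). Since V is invertible (lower-triangular with 1s on the diagonal, up to permutation), solve by back-substitution:
  V =
[[1, 1, 0, 1],
 [1, 1, 1, 0],
 [1, 1, 0, 0],
 [1, 0, 0, 0]]
  V a = (9, 9, 6, 2)
Solving gives a = (2, 4, 3, 3).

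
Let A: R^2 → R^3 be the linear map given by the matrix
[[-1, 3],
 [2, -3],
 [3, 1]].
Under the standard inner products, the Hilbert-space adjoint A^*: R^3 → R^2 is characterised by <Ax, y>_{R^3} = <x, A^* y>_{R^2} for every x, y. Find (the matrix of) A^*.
A^* = A^T =
[[-1, 2, 3],
 [3, -3, 1]]

For real matrices with standard dot products, the defining identity <Ax, y> = <x, A^* y> gives (Ax)^T y = x^T (A^*) y, i.e. x^T A^T y = x^T (A^*) y. Since this holds for all x, y, we must have A^* = A^T. Therefore
A^* =
[[-1, 2, 3],
 [3, -3, 1]].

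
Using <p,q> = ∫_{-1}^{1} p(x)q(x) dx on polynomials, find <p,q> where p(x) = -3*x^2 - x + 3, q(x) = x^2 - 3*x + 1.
<p,q> = 34/5

Expand the product: p(x)·q(x) = -3*x^4 + 8*x^3 + 3*x^2 - 10*x + 3.
∫_{-1}^{1} of each monomial x^k gives [2/(k+1) if k even, 0 if k odd]. Integrating term-by-term (or equivalently evaluating the antiderivative F(x) = -3*x^5/5 + 2*x^4 + x^3 - 5*x^2 + 3*x at the endpoints):
  F(1) − F(−1) = 2/5 − (-32/5) = 34/5.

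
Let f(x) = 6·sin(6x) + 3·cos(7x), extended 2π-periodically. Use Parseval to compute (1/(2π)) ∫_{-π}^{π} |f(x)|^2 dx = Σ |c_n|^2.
Σ |c_n|^2 = 45/2

Expand |f|^2 and use orthogonality of {sin(nx), cos(mx)} on [-π, π]:
  ∫_{-π}^{π} sin(nx)^2 dx = π, ∫ cos(mx)^2 dx = π, and cross terms integrate to 0.
So ∫_{-π}^{π} f(x)^2 dx = 6^2 · π + 3^2 · π = (36 + 9)π.
Divide by 2π: (36 + 9)/2 = 45/2.
By Parseval, this equals Σ |c_n|^2.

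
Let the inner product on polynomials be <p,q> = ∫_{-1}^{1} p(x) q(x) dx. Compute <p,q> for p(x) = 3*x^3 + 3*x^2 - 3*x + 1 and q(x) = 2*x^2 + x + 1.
<p,q> = 104/15

Expand the product: p(x)·q(x) = 6*x^5 + 9*x^4 + 2*x^2 - 2*x + 1.
∫_{-1}^{1} of each monomial x^k gives [2/(k+1) if k even, 0 if k odd]. Integrating term-by-term (or equivalently evaluating the antiderivative F(x) = x^6 + 9*x^5/5 + 2*x^3/3 - x^2 + x at the endpoints):
  F(1) − F(−1) = 52/15 − (-52/15) = 104/15.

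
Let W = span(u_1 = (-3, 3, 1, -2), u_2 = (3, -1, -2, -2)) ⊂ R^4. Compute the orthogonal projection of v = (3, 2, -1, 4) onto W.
proj_W(v) = (327/314, -521/314, -6/157, 303/157)

Set up U = [u_1 | ... | u_2] ∈ R^(4×2). The projector onto W = col(U) is P = U (U^T U)^(-1) U^T.
Compute U^T U =
  [23, -10]
  [-10, 18],
and U^T v = (-12, 1).
Solve U^T U · c = U^T v for the coefficients: c = (-103/157, -97/314). The projection is proj_W(v) = U c.
Check: (v - proj_W(v)) · u_1 = 0  (should be 0).
Check: (v - proj_W(v)) · u_2 = 0  (should be 0).
Result: proj_W(v) = (327/314, -521/314, -6/157, 303/157).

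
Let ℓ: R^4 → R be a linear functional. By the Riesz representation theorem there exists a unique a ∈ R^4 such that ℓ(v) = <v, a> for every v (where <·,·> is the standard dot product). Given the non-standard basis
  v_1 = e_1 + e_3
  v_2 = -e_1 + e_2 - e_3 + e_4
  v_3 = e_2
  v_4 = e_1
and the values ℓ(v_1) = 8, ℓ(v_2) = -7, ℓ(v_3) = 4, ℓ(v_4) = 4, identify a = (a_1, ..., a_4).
a = (4, 4, 4, -3)

Write a = (a_1, ..., a_4) in the standard basis. For each basis vector v_i, ℓ(v_i) = <v_i, a> is a linear equation in the a_j's. Collect the n equations into a matrix system V a = ℓ, where row i of V is v_i (expressed in the standard basis). Since V is invertible (lower-triangular with 1s on the diagonal, up to permutation), solve by back-substitution:
  V =
[[1, 0, 1, 0],
 [-1, 1, -1, 1],
 [0, 1, 0, 0],
 [1, 0, 0, 0]]
  V a = (8, -7, 4, 4)
Solving gives a = (4, 4, 4, -3).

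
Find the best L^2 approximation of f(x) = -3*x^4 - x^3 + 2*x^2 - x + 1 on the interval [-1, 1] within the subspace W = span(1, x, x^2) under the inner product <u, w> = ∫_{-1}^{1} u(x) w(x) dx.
g(x) = -4*x^2/7 - 8*x/5 + 44/35

The best approximation g ∈ W is the orthogonal projection of f onto W. Writing g = a_0 + a_1 x + a_2 x^2, the coefficients solve the normal equations G · a = b where
  G_{ij} = <φ_i, φ_j> and b_i = <f, φ_i>, with φ_0 = 1, φ_1 = x, φ_2 = x^2.
G =
  [2, 0, 2/3]
  [0, 2/3, 0]
  [2/3, 0, 2/5],
b = (32/15, -16/15, 64/105).
Solving gives a_0 = 44/35, a_1 = -8/5, a_2 = -4/7, so
  g(x) = -4*x^2/7 - 8*x/5 + 44/35.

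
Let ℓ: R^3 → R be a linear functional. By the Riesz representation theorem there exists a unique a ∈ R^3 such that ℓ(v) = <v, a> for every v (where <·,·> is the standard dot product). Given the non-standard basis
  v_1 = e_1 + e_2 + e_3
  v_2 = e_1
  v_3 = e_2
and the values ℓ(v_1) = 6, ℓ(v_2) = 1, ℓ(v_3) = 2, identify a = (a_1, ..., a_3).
a = (1, 2, 3)

Write a = (a_1, ..., a_3) in the standard basis. For each basis vector v_i, ℓ(v_i) = <v_i, a> is a linear equation in the a_j's. Collect the n equations into a matrix system V a = ℓ, where row i of V is v_i (expressed in the standard basis). Since V is invertible (lower-triangular with 1s on the diagonal, up to permutation), solve by back-substitution:
  V =
[[1, 1, 1],
 [1, 0, 0],
 [0, 1, 0]]
  V a = (6, 1, 2)
Solving gives a = (1, 2, 3).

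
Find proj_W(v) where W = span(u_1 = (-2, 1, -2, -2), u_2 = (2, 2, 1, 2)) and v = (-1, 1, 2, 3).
proj_W(v) = (10/7, 23/35, 34/35, 10/7)

Set up U = [u_1 | ... | u_2] ∈ R^(4×2). The projector onto W = col(U) is P = U (U^T U)^(-1) U^T.
Compute U^T U =
  [13, -8]
  [-8, 13],
and U^T v = (-7, 8).
Solve U^T U · c = U^T v for the coefficients: c = (-9/35, 16/35). The projection is proj_W(v) = U c.
Check: (v - proj_W(v)) · u_1 = 0  (should be 0).
Check: (v - proj_W(v)) · u_2 = 0  (should be 0).
Result: proj_W(v) = (10/7, 23/35, 34/35, 10/7).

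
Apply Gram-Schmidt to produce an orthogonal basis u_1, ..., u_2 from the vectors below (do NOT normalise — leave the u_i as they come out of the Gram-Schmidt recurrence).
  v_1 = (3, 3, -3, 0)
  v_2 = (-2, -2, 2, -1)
Orthogonal basis:
  u_1 = (3, 3, -3, 0)
  u_2 = (0, 0, 0, -1)

Apply the Gram-Schmidt recurrence
  u_1 = v_1
  u_i = v_i − Σ_{j<i} ((v_i · u_j) / (u_j · u_j)) · u_j.

Step by step this gives:
  u_1 = (3, 3, -3, 0)
  u_2 = (0, 0, 0, -1)

Orthogonality check:
  u_2 · u_1 = 0 (should be 0)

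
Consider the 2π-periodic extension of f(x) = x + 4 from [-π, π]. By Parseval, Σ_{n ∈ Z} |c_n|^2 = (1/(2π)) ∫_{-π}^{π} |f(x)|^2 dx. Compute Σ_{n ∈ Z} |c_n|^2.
Σ |c_n|^2 = π^2/3 + 16

Expand and integrate term by term over [-π, π]:
  ∫ (x)^2 dx = 1·(2π^3/3); ∫ 2·1·(4)·x dx = 0 (odd integrand); ∫ 4^2 dx = 16·2π.
So (1/(2π)) ∫_{-π}^{π} (x + 4)^2 dx = 1π^2/3 + 16 = π^2/3 + 16.
Parseval ⇒ Σ |c_n|^2 = π^2/3 + 16.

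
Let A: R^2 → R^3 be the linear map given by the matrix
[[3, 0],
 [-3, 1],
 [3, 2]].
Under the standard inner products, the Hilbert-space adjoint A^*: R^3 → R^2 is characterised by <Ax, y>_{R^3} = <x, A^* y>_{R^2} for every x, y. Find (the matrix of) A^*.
A^* = A^T =
[[3, -3, 3],
 [0, 1, 2]]

For real matrices with standard dot products, the defining identity <Ax, y> = <x, A^* y> gives (Ax)^T y = x^T (A^*) y, i.e. x^T A^T y = x^T (A^*) y. Since this holds for all x, y, we must have A^* = A^T. Therefore
A^* =
[[3, -3, 3],
 [0, 1, 2]].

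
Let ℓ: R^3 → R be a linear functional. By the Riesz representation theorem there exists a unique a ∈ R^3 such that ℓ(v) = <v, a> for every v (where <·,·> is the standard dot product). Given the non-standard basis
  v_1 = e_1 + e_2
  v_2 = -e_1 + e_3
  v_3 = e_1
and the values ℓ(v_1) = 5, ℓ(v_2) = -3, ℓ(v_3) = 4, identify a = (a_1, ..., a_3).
a = (4, 1, 1)

Write a = (a_1, ..., a_3) in the standard basis. For each basis vector v_i, ℓ(v_i) = <v_i, a> is a linear equation in the a_j's. Collect the n equations into a matrix system V a = ℓ, where row i of V is v_i (expressed in the standard basis). Since V is invertible (lower-triangular with 1s on the diagonal, up to permutation), solve by back-substitution:
  V =
[[1, 1, 0],
 [-1, 0, 1],
 [1, 0, 0]]
  V a = (5, -3, 4)
Solving gives a = (4, 1, 1).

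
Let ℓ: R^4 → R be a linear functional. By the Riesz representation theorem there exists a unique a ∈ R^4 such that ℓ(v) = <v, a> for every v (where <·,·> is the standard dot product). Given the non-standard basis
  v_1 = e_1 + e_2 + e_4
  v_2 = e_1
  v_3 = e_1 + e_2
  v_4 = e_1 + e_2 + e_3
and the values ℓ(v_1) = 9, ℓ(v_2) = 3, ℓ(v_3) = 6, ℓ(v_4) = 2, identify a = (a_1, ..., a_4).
a = (3, 3, -4, 3)

Write a = (a_1, ..., a_4) in the standard basis. For each basis vector v_i, ℓ(v_i) = <v_i, a> is a linear equation in the a_j's. Collect the n equations into a matrix system V a = ℓ, where row i of V is v_i (expressed in the standard basis). Since V is invertible (lower-triangular with 1s on the diagonal, up to permutation), solve by back-substitution:
  V =
[[1, 1, 0, 1],
 [1, 0, 0, 0],
 [1, 1, 0, 0],
 [1, 1, 1, 0]]
  V a = (9, 3, 6, 2)
Solving gives a = (3, 3, -4, 3).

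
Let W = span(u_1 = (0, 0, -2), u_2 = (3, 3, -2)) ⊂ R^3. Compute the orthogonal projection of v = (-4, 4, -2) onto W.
proj_W(v) = (0, 0, -2)

Set up U = [u_1 | ... | u_2] ∈ R^(3×2). The projector onto W = col(U) is P = U (U^T U)^(-1) U^T.
Compute U^T U =
  [4, 4]
  [4, 22],
and U^T v = (4, 4).
Solve U^T U · c = U^T v for the coefficients: c = (1, 0). The projection is proj_W(v) = U c.
Check: (v - proj_W(v)) · u_1 = 0  (should be 0).
Check: (v - proj_W(v)) · u_2 = 0  (should be 0).
Result: proj_W(v) = (0, 0, -2).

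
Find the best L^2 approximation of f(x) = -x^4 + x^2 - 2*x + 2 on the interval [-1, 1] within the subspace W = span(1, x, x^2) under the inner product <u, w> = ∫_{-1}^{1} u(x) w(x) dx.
g(x) = x^2/7 - 2*x + 73/35

The best approximation g ∈ W is the orthogonal projection of f onto W. Writing g = a_0 + a_1 x + a_2 x^2, the coefficients solve the normal equations G · a = b where
  G_{ij} = <φ_i, φ_j> and b_i = <f, φ_i>, with φ_0 = 1, φ_1 = x, φ_2 = x^2.
G =
  [2, 0, 2/3]
  [0, 2/3, 0]
  [2/3, 0, 2/5],
b = (64/15, -4/3, 152/105).
Solving gives a_0 = 73/35, a_1 = -2, a_2 = 1/7, so
  g(x) = x^2/7 - 2*x + 73/35.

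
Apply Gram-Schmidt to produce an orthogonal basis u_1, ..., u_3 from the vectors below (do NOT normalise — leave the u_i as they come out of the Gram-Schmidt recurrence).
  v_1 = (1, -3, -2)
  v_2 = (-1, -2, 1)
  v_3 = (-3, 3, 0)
Orthogonal basis:
  u_1 = (1, -3, -2)
  u_2 = (-17/14, -19/14, 10/7)
  u_3 = (-56/25, 8/25, -8/5)

Apply the Gram-Schmidt recurrence
  u_1 = v_1
  u_i = v_i − Σ_{j<i} ((v_i · u_j) / (u_j · u_j)) · u_j.

Step by step this gives:
  u_1 = (1, -3, -2)
  u_2 = (-17/14, -19/14, 10/7)
  u_3 = (-56/25, 8/25, -8/5)

Orthogonality check:
  u_2 · u_1 = 0 (should be 0)
  u_3 · u_1 = 0 (should be 0)
  u_3 · u_2 = 0 (should be 0)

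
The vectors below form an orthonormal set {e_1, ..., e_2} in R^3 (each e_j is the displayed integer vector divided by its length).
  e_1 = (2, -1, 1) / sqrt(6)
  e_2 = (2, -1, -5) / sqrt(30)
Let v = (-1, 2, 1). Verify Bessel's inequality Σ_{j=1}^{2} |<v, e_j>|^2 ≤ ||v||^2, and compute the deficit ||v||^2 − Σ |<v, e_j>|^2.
Σ |<v, e_j>|^2 = 21/5; ||v||^2 = 6; deficit = 9/5

Write each e_j = u_j / sqrt(<u_j, u_j>) where u_j is the displayed integer vector. Then <v, e_j> = <v, u_j> / sqrt(<u_j, u_j>), so |<v, e_j>|^2 = <v, u_j>^2 / <u_j, u_j>.
Coefficients: <v, e_1> = -3/sqrt(6), <v, e_2> = -9/sqrt(30).
Square and sum: Σ |<v, e_j>|^2 = 21/5.
Compute ||v||^2 = v·v = 6.
Deficit = 6 − 21/5 = 9/5 ≥ 0, confirming Bessel's inequality. (The deficit equals ||v − Σ <v,e_j> e_j||^2, the squared distance from v to span{e_j}.)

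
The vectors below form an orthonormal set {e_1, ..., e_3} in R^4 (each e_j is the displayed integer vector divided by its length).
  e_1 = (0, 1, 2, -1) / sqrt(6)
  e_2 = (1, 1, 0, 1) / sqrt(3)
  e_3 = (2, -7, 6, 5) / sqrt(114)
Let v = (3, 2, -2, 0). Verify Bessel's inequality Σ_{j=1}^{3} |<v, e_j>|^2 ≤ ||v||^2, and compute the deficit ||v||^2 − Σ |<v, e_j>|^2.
Σ |<v, e_j>|^2 = 713/57; ||v||^2 = 17; deficit = 256/57

Write each e_j = u_j / sqrt(<u_j, u_j>) where u_j is the displayed integer vector. Then <v, e_j> = <v, u_j> / sqrt(<u_j, u_j>), so |<v, e_j>|^2 = <v, u_j>^2 / <u_j, u_j>.
Coefficients: <v, e_1> = -2/sqrt(6), <v, e_2> = 5/sqrt(3), <v, e_3> = -20/sqrt(114).
Square and sum: Σ |<v, e_j>|^2 = 713/57.
Compute ||v||^2 = v·v = 17.
Deficit = 17 − 713/57 = 256/57 ≥ 0, confirming Bessel's inequality. (The deficit equals ||v − Σ <v,e_j> e_j||^2, the squared distance from v to span{e_j}.)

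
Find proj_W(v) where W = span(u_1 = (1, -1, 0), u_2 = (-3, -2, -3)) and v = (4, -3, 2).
proj_W(v) = (193/43, -108/43, 51/43)

Set up U = [u_1 | ... | u_2] ∈ R^(3×2). The projector onto W = col(U) is P = U (U^T U)^(-1) U^T.
Compute U^T U =
  [2, -1]
  [-1, 22],
and U^T v = (7, -12).
Solve U^T U · c = U^T v for the coefficients: c = (142/43, -17/43). The projection is proj_W(v) = U c.
Check: (v - proj_W(v)) · u_1 = 0  (should be 0).
Check: (v - proj_W(v)) · u_2 = 0  (should be 0).
Result: proj_W(v) = (193/43, -108/43, 51/43).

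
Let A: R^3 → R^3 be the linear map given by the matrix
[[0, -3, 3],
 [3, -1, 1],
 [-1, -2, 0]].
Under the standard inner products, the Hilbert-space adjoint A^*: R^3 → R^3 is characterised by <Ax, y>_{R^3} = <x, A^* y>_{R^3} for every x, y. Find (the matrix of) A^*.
A^* = A^T =
[[0, 3, -1],
 [-3, -1, -2],
 [3, 1, 0]]

For real matrices with standard dot products, the defining identity <Ax, y> = <x, A^* y> gives (Ax)^T y = x^T (A^*) y, i.e. x^T A^T y = x^T (A^*) y. Since this holds for all x, y, we must have A^* = A^T. Therefore
A^* =
[[0, 3, -1],
 [-3, -1, -2],
 [3, 1, 0]].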